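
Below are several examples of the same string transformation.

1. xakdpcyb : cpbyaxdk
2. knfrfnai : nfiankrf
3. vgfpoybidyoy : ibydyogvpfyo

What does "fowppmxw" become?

The rule is to swap each adjacent pair of characters (1↔2, 3↔4, ...), then swap the front and back halves of the string.
"fowppmxw" → "ofpwmpwx" → "mpwxofpw".

mpwxofpw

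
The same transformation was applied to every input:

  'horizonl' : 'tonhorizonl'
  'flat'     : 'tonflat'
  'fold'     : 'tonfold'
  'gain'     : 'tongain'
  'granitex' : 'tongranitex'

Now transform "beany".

Rule — prepend "ton".
On "beany" that produces "tonbeany".

tonbeany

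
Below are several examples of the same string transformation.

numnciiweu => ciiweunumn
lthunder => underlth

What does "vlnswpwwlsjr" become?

What's happening: swap the front and back halves of the string, then move the last character to the front.
Applying both steps to "vlnswpwwlsjr": "wwlsjrvlnswp", then "pwwlsjrvlnsw".

pwwlsjrvlnsw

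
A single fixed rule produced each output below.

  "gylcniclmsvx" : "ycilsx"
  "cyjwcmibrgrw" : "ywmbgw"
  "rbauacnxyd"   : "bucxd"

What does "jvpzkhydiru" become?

vzhdr

Each output is the input with this applied: keep every other character starting from the second (positions 2nd, 4th, 6th, ...).
For "jvpzkhydiru" the result is "vzhdr".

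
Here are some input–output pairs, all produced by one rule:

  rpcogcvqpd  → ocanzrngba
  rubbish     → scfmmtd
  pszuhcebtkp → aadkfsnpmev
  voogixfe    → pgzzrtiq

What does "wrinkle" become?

phctyvw

The transformation: move the last character to the front, then shift every letter 11 places forward in the alphabet (wrapping around).
"wrinkle" → "ewrinkl" → "phctyvw".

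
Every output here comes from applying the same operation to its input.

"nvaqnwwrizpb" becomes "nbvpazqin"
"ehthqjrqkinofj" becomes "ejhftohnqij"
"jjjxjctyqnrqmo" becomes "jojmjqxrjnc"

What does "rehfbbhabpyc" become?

Rule — take characters alternately from the front and the back (1st, last, 2nd, 2nd-last, ...), then delete the last 3 characters.
Applying both steps to "rehfbbhabpyc": "rceyhpfbbabh", then "rceyhpfbb".

rceyhpfbb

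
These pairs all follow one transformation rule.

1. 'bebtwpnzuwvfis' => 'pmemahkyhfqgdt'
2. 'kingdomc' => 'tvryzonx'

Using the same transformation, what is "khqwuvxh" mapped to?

Each output is the input with this applied: shift every letter 11 places forward in the alphabet (wrapping around), then swap each adjacent pair of characters (1↔2, 3↔4, ...).
"khqwuvxh" → "vsbhfgis" → "svhbgfsi".

svhbgfsi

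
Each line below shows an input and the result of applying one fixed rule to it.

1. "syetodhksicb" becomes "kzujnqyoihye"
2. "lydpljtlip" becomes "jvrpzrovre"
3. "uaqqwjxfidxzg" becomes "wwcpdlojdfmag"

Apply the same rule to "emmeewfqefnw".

skkclwkltcks

The transformation: shift every letter 6 places forward in the alphabet (wrapping around), then move the first 2 characters to the end (rotate left by 2).
"emmeewfqefnw" → "ksskkclwkltc" → "skkclwkltcks".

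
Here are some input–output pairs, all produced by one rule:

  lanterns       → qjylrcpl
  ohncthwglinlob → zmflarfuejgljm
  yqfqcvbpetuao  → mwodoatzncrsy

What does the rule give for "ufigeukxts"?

qsdgecsivr

Rule — move the last character to the front, then shift every letter 2 places backward in the alphabet (wrapping around).
Working it through for "ufigeukxts": intermediate "sufigeukxt", final "qsdgecsivr".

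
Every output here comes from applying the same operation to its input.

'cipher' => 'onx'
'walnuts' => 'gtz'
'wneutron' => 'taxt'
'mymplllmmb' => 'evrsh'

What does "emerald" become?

The rule is to keep every other character starting from the second (positions 2nd, 4th, 6th, ...), then shift every letter 6 places forward in the alphabet (wrapping around).
Doing the same to "emerald": "sxr".

sxr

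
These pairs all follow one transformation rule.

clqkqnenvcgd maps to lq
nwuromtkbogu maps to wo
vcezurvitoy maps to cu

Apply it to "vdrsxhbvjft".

Rule — keep one character in every 3, starting at position 2 (positions 2nd, 5th, 8th, ...), then delete the last 2 characters.
"vdrsxhbvjft" → "dx".

dx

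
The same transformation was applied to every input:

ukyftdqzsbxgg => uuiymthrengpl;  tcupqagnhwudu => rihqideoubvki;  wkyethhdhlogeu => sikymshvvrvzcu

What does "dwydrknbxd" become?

lrrkmrfybp

In each case the input is transformed by: move the last 2 characters to the front (rotate right by 2), then shift every letter 12 places backward in the alphabet (wrapping around).
For "dwydrknbxd", step one produces "xddwydrknb"; step two turns that into "lrrkmrfybp".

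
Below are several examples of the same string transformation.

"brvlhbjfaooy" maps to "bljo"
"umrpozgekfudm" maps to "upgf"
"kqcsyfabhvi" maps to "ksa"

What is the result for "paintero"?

pn

The transformation: move the last 2 characters to the front (rotate right by 2), then keep one character in every 3, starting at position 3 (positions 3rd, 6th, 9th, ...).
Starting from "paintero": after the first operation, "ropainte"; after the second, "pn".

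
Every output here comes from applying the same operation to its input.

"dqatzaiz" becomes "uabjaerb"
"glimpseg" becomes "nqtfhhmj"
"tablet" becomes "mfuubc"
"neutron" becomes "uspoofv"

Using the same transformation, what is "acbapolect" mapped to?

bqpmfdubdc

Rule — move the first 3 characters to the end (rotate left by 3), then shift every letter 1 place forward in the alphabet (wrapping around).
For "acbapolect" the result is "bqpmfdubdc".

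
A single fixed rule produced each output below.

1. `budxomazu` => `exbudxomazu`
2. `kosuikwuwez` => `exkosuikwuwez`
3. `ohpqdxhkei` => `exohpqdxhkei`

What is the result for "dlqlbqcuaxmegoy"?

exdlqlbqcuaxmegoy

The transformation: prepend "ex".
"dlqlbqcuaxmegoy" → "exdlqlbqcuaxmegoy".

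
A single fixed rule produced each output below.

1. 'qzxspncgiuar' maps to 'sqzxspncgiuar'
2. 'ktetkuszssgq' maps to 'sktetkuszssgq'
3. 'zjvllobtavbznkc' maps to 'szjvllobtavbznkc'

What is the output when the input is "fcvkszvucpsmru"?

Each output is the input with this applied: prepend "s".
Applying that to "fcvkszvucpsmru" gives "sfcvkszvucpsmru".

sfcvkszvucpsmru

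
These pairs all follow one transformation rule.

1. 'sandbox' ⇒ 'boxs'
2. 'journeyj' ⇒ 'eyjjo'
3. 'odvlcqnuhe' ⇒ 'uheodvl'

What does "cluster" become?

terc

In each case the input is transformed by: move the last 3 characters to the front (rotate right by 3), then delete the last 3 characters.
Doing the same to "cluster": "terc".
(Check on "sandbox": → "boxsand" → "boxs" ✓)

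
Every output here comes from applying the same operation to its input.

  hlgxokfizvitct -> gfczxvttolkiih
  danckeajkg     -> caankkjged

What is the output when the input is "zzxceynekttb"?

ecbzzyxttnke

Each output is the input with this applied: sort the characters into reverse alphabetical order, then move the last 3 characters to the front (rotate right by 3).
Starting from "zzxceynekttb": after the first operation, "zzyxttnkeecb"; after the second, "ecbzzyxttnke".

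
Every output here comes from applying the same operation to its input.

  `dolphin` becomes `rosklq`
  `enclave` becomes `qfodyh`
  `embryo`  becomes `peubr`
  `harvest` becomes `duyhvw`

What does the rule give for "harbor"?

The rule is to delete the first character, then shift every letter 3 places forward in the alphabet (wrapping around).
Starting from "harbor": after the first operation, "arbor"; after the second, "dueru".
(Check on "harvest": → "arvest" → "duyhvw" ✓)

dueru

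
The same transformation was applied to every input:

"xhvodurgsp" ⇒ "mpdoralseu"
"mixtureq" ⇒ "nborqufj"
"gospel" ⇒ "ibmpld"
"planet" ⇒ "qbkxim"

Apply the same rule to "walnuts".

pqrkixt

What's happening: reverse the string, then shift every letter 3 places backward in the alphabet (wrapping around).
Working it through for "walnuts": intermediate "stunlaw", final "pqrkixt".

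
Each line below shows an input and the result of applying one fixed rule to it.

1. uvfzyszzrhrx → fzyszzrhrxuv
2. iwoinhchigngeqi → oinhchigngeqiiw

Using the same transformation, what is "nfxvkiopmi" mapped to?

xvkiopminf

Rule — move the first 2 characters to the end (rotate left by 2).
"nfxvkiopmi" → "xvkiopminf".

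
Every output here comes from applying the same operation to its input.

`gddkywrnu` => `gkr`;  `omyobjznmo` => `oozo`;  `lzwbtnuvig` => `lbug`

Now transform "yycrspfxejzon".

Rule — keep one character in every 3, starting at position 1 (positions 1st, 4th, 7th, ...).
For "yycrspfxejzon" the result is "yrfjn".

yrfjn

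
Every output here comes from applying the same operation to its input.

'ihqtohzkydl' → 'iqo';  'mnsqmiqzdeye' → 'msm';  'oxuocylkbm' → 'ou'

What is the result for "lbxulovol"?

lx

The pattern: keep every other character starting from the first (positions 1st, 3rd, 5th, ...), then delete the last 3 characters.
Starting from "lbxulovol": after the first operation, "lxlvl"; after the second, "lx".
(Check on "mnsqmiqzdeye": → "msmqdy" → "msm" ✓)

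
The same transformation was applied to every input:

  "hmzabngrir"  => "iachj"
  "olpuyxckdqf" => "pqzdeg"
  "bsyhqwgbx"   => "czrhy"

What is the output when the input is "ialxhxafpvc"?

In each case the input is transformed by: keep every other character starting from the first (positions 1st, 3rd, 5th, ...), then shift every letter 1 place forward in the alphabet (wrapping around).
For "ialxhxafpvc", step one produces "ilhapc"; step two turns that into "jmibqd".

jmibqd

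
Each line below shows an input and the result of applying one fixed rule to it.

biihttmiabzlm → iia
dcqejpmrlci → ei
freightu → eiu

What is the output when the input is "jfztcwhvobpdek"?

The pattern: delete the first 2 characters, then keep only the vowels.
Applying both steps to "jfztcwhvobpdek": "ztcwhvobpdek", then "oe".
(Check on "dcqejpmrlci": → "qejpmrlci" → "ei" ✓)

oe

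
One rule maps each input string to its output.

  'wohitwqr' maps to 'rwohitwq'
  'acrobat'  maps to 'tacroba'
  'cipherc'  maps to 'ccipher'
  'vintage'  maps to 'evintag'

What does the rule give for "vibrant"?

What's happening: move the last character to the front.
"vibrant" → "tvibran".

tvibran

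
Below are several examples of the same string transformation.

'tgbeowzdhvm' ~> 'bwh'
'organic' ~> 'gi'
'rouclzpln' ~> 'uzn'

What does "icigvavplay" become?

ial

The pattern: keep one character in every 3, starting at position 3 (positions 3rd, 6th, 9th, ...).
For "icigvavplay" the result is "ial".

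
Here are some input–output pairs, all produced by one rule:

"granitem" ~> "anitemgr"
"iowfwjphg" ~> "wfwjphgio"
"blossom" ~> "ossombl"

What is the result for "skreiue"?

reiuesk

Rule — move the first 2 characters to the end (rotate left by 2).
So "skreiue" becomes "reiuesk".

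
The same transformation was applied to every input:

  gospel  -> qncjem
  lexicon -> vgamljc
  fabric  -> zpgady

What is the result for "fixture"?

What's happening: move the first 2 characters to the end (rotate left by 2), then shift every letter 2 places backward in the alphabet (wrapping around).
Working it through for "fixture": intermediate "xturefi", final "vrspcdg".
(Check on "gospel": → "spelgo" → "qncjem" ✓)

vrspcdg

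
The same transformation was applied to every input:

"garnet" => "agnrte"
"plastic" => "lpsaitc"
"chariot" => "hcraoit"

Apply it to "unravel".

The transformation: swap each adjacent pair of characters (1↔2, 3↔4, ...).
On "unravel" that produces "nuarevl".

nuarevl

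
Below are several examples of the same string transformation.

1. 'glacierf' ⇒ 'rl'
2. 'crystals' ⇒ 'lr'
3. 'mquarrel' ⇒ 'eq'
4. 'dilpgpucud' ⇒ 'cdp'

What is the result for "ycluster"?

The rule is to swap the front and back halves of the string, then keep one character in every 3, starting at position 3 (positions 3rd, 6th, 9th, ...).
Starting from "ycluster": after the first operation, "steryclu"; after the second, "ec".

ec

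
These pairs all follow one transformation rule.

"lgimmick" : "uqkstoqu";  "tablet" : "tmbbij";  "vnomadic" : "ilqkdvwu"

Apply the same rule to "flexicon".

qkwvntmf

The pattern: swap the front and back halves of the string, then shift every letter 8 places forward in the alphabet (wrapping around).
On "flexicon": the first step gives "iconflex", and the second then gives "qkwvntmf".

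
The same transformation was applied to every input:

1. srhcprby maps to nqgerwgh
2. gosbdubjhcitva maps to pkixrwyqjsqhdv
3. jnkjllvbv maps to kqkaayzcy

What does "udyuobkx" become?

Rule — shift every letter 11 places backward in the alphabet (wrapping around), then reverse the string.
Applying both steps to "udyuobkx": "jsnjdqzm", then "mzqdjnsj".
(Check on "jnkjllvbv": → "yczyaakqk" → "kqkaayzcy" ✓)

mzqdjnsj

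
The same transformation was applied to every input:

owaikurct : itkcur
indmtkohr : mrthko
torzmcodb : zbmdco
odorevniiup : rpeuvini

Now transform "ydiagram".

What's happening: delete the first 3 characters, then take characters alternately from the front and the back (1st, last, 2nd, 2nd-last, ...).
Starting from "ydiagram": after the first operation, "agram"; after the second, "amgar".

amgar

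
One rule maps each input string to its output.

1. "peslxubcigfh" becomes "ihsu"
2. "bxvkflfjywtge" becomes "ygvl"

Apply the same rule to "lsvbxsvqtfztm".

ttvs

Rule — keep one character in every 3, starting at position 3 (positions 3rd, 6th, 9th, ...), then move the first 2 characters to the end (rotate left by 2).
"lsvbxsvqtfztm" → "vstt" → "ttvs".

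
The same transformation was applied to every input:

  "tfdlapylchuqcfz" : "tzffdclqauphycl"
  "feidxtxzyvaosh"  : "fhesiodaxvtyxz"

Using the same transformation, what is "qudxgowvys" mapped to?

Each output is the input with this applied: take characters alternately from the front and the back (1st, last, 2nd, 2nd-last, ...).
"qudxgowvys" → "qsuydvxwgo".

qsuydvxwgo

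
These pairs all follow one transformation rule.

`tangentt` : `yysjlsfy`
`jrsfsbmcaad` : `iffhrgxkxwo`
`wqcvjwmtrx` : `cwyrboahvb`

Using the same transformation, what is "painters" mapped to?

Looking at the pairs, the operation is to reverse the string, then shift every letter 5 places forward in the alphabet (wrapping around).
Working it through for "painters": intermediate "sretniap", final "xwjysnfu".

xwjysnfu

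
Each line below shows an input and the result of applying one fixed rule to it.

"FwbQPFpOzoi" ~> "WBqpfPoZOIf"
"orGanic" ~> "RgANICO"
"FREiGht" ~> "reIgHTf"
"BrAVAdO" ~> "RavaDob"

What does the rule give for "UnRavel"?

The pattern: move the first character to the end, then flip the case of every letter.
"UnRavel" → "nRavelU" → "NrAVELu".

NrAVELu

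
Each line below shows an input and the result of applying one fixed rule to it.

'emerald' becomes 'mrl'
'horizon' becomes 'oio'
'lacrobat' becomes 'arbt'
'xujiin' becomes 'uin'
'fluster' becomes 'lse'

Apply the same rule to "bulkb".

uk

In each case the input is transformed by: keep every other character starting from the second (positions 2nd, 4th, 6th, ...).
So "bulkb" becomes "uk".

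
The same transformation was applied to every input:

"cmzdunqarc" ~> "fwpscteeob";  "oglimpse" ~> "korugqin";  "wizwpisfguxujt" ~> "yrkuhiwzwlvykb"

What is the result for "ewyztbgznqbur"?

bvdibpsdwtgya

What's happening: shift every letter 2 places forward in the alphabet (wrapping around), then move the first 3 characters to the end (rotate left by 3).
"ewyztbgznqbur" → "bvdibpsdwtgya".
(Check on "oglimpse": → "qinkorug" → "korugqin" ✓)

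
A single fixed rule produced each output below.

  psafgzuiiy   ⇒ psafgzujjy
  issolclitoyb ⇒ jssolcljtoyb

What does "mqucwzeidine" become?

The transformation: replace every "i" with "j".
Applying that to "mqucwzeidine" gives "mqucwzejdjne".

mqucwzejdjne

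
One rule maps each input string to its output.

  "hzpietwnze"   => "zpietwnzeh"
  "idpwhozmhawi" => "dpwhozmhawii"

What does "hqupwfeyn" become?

qupwfeynh

What's happening: move the first character to the end.
So "hqupwfeyn" becomes "qupwfeynh".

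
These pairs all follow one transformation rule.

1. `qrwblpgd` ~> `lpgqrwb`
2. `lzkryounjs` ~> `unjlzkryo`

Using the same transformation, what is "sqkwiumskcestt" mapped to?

estsqkwiumskc

In each case the input is transformed by: delete the last character, then move the last 3 characters to the front (rotate right by 3).
So "sqkwiumskcestt" becomes "estsqkwiumskc".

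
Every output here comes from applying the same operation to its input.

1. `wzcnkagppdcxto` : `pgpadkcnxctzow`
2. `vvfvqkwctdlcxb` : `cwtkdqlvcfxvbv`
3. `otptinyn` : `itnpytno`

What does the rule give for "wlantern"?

tnearlnw

Looking at the pairs, the operation is to swap the front and back halves of the string, then take characters alternately from the front and the back (1st, last, 2nd, 2nd-last, ...).
On "wlantern": the first step gives "ternwlan", and the second then gives "tnearlnw".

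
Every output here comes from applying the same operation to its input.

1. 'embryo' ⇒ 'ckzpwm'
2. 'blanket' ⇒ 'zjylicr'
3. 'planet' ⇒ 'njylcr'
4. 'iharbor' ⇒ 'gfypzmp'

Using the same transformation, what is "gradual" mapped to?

In each case the input is transformed by: shift every letter 2 places backward in the alphabet (wrapping around).
On "gradual" that produces "epybsyj".

epybsyj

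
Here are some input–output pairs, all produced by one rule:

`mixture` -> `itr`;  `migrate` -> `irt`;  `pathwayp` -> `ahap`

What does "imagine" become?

mgn

The pattern: keep every other character starting from the second (positions 2nd, 4th, 6th, ...).
For "imagine" the result is "mgn".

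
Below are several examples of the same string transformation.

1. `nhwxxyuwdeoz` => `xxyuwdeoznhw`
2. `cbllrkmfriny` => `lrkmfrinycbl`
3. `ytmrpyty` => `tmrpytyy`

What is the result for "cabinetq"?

abinetqc

In each case the input is transformed by: move the last 3 characters to the front (rotate right by 3), then swap the front and back halves of the string.
"cabinetq" → "etqcabin" → "abinetqc".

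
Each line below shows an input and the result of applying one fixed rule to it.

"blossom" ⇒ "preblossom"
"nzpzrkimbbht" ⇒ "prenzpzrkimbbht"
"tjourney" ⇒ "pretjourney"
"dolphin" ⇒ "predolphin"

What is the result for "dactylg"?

Each output is the input with this applied: prepend "pre".
"dactylg" → "predactylg".

predactylg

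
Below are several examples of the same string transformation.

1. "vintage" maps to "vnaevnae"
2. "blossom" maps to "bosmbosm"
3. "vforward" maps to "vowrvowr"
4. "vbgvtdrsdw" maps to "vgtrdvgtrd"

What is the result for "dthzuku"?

Rule — keep every other character starting from the first (positions 1st, 3rd, 5th, ...), then write the whole string twice.
For "dthzuku", step one produces "dhuu"; step two turns that into "dhuudhuu".

dhuudhuu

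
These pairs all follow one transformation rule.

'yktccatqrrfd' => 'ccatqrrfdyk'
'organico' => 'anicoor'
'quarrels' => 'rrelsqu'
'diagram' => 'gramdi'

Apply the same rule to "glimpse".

mpsegl

The rule is to move the first 3 characters to the end (rotate left by 3), then delete the last character.
Working it through for "glimpse": intermediate "mpsegli", final "mpsegl".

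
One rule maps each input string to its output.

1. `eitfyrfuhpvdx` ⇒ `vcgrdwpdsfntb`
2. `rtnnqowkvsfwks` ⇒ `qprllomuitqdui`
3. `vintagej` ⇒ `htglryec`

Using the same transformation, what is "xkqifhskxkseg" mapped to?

eviogdfqiviqc

In each case the input is transformed by: move the last character to the front, then shift every letter 2 places backward in the alphabet (wrapping around).
Applying both steps to "xkqifhskxkseg": "gxkqifhskxkse", then "eviogdfqiviqc".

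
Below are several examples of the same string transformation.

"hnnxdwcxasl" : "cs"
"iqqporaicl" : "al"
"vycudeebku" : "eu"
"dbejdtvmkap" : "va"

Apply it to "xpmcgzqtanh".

The transformation: keep one character in every 3, starting at position 1 (positions 1st, 4th, 7th, ...), then keep only the last 2 characters.
For "xpmcgzqtanh", step one produces "xcqn"; step two turns that into "qn".
(Check on "hnnxdwcxasl": → "hxcs" → "cs" ✓)

qn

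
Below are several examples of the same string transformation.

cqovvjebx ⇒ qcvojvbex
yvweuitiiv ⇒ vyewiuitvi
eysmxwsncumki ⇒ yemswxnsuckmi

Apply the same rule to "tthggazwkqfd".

Each output is the input with this applied: swap each adjacent pair of characters (1↔2, 3↔4, ...).
So "tthggazwkqfd" becomes "ttghagwzqkdf".

ttghagwzqkdf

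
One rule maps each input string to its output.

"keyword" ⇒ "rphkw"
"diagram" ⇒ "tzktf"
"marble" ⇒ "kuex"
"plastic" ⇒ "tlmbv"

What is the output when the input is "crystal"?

Rule — delete the first 2 characters, then shift every letter 7 places backward in the alphabet (wrapping around).
"crystal" → "rlmte".

rlmte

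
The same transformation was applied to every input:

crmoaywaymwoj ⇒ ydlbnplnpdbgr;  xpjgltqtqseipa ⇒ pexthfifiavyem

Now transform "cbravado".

Rule — shift every letter 11 places backward in the alphabet (wrapping around), then reverse the string.
Working it through for "cbravado": intermediate "rqgpkpsd", final "dspkpgqr".

dspkpgqr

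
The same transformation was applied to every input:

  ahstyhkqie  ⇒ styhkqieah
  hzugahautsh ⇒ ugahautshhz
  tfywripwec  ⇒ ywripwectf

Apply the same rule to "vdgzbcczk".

gzbcczkvd

The rule is to move the first 2 characters to the end (rotate left by 2).
On "vdgzbcczk" that produces "gzbcczkvd".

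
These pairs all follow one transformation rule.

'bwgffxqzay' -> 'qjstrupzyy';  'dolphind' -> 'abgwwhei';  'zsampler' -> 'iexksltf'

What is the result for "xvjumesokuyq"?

The pattern: shift every letter 7 places backward in the alphabet (wrapping around), then swap the front and back halves of the string.
"xvjumesokuyq" → "qocnfxlhdnrj" → "lhdnrjqocnfx".

lhdnrjqocnfx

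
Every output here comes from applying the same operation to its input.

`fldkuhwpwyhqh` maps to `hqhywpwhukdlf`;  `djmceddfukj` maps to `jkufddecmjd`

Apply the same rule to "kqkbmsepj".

The rule is to reverse the string.
So "kqkbmsepj" becomes "jpesmbkqk".

jpesmbkqk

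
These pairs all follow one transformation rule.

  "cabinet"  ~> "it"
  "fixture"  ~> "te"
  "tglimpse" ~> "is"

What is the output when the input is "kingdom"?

gm

The rule is to keep one character in every 3, starting at position 1 (positions 1st, 4th, 7th, ...), then delete the first character.
On "kingdom": the first step gives "kgm", and the second then gives "gm".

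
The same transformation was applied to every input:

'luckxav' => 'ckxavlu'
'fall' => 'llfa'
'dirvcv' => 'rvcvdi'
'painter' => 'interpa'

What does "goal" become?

Looking at the pairs, the operation is to move the first 2 characters to the end (rotate left by 2).
For "goal" the result is "algo".

algo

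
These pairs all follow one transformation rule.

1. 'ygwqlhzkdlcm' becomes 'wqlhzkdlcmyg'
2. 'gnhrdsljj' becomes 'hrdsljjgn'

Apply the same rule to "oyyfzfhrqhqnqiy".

What's happening: move the first 2 characters to the end (rotate left by 2).
Applying that to "oyyfzfhrqhqnqiy" gives "yfzfhrqhqnqiyoy".

yfzfhrqhqnqiyoy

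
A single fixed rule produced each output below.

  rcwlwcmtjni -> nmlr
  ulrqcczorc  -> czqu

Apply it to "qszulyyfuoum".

oyuq

Rule — keep one character in every 3, starting at position 1 (positions 1st, 4th, 7th, ...), then reverse the string.
Applying that to "qszulyyfuoum" gives "oyuq".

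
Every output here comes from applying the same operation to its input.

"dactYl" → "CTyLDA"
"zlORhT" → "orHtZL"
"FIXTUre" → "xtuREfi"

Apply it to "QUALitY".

alITyqu

In each case the input is transformed by: move the first 2 characters to the end (rotate left by 2), then flip the case of every letter.
For "QUALitY", step one produces "ALitYQU"; step two turns that into "alITyqu".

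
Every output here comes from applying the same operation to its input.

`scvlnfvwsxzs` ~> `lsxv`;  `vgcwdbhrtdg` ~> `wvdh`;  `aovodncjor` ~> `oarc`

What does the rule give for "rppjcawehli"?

jrlw

Rule — keep one character in every 3, starting at position 1 (positions 1st, 4th, 7th, ...), then swap each adjacent pair of characters (1↔2, 3↔4, ...).
For "rppjcawehli" the result is "jrlw".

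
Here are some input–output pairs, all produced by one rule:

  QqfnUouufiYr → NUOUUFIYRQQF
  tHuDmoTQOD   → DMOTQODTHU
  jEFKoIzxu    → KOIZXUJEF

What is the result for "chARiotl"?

The pattern: move the first 3 characters to the end (rotate left by 3), then convert every letter to uppercase.
So "chARiotl" becomes "RIOTLCHA".

RIOTLCHA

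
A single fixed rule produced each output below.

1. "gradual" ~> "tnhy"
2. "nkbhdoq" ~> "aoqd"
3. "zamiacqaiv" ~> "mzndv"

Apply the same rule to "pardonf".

In each case the input is transformed by: shift every letter 13 places forward in the alphabet (wrapping around) — i.e. ROT13, then keep every other character starting from the first (positions 1st, 3rd, 5th, ...).
On "pardonf" that produces "cebs".

cebs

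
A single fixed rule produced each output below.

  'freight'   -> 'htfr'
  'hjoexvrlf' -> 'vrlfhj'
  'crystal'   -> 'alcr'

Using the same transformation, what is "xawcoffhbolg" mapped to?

The rule is to move the first 2 characters to the end (rotate left by 2), then delete the first 3 characters.
On "xawcoffhbolg": the first step gives "wcoffhbolgxa", and the second then gives "ffhbolgxa".

ffhbolgxa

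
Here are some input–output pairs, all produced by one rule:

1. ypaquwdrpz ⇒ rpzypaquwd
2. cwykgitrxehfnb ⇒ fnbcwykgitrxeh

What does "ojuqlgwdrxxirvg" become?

rvgojuqlgwdrxxi

In each case the input is transformed by: move the last 3 characters to the front (rotate right by 3).
For "ojuqlgwdrxxirvg" the result is "rvgojuqlgwdrxxi".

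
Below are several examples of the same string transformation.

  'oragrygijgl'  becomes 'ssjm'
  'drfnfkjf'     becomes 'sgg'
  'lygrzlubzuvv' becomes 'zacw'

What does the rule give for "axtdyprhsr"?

yzi

Looking at the pairs, the operation is to keep one character in every 3, starting at position 2 (positions 2nd, 5th, 8th, ...), then shift every letter 1 place forward in the alphabet (wrapping around).
Applying both steps to "axtdyprhsr": "xyh", then "yzi".
(Check on "lygrzlubzuvv": → "yzbv" → "zacw" ✓)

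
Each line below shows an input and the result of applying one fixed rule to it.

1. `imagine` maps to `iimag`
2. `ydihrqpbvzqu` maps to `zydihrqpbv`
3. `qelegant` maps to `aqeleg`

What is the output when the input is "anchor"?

hanc

Looking at the pairs, the operation is to delete the last 2 characters, then move the last character to the front.
"anchor" → "anch" → "hanc".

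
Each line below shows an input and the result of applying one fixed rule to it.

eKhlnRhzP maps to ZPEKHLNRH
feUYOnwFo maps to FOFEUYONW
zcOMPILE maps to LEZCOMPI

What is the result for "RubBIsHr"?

The pattern: move the last 2 characters to the front (rotate right by 2), then convert every letter to uppercase.
Working it through for "RubBIsHr": intermediate "HrRubBIs", final "HRRUBBIS".
(Check on "zcOMPILE": → "LEzcOMPI" → "LEZCOMPI" ✓)

HRRUBBIS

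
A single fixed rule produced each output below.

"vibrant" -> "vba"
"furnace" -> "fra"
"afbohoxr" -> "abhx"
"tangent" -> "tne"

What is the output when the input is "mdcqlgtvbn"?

The rule is to swap each adjacent pair of characters (1↔2, 3↔4, ...), then keep every other character starting from the second (positions 2nd, 4th, 6th, ...).
On "mdcqlgtvbn": the first step gives "dmqcglvtnb", and the second then gives "mcltb".

mcltb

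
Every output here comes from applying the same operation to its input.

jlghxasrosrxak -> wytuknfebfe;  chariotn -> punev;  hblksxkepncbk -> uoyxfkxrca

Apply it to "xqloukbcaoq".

The rule is to shift every letter 13 places forward in the alphabet (wrapping around) — i.e. ROT13, then delete the last 3 characters.
On "xqloukbcaoq": the first step gives "kdybhxopnbd", and the second then gives "kdybhxop".

kdybhxop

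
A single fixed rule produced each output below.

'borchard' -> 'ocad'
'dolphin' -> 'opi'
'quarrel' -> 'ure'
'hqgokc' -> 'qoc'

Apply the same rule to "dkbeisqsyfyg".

Looking at the pairs, the operation is to keep every other character starting from the second (positions 2nd, 4th, 6th, ...).
Doing the same to "dkbeisqsyfyg": "kessfg".

kessfg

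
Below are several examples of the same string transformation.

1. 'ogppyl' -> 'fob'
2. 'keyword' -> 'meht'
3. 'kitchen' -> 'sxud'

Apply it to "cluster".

ijuh

Looking at the pairs, the operation is to shift every letter 10 places backward in the alphabet (wrapping around), then delete the first 3 characters.
Applying both steps to "cluster": "sbkijuh", then "ijuh".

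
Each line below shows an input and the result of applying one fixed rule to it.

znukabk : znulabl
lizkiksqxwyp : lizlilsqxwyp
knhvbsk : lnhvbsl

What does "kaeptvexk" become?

The transformation: replace every "k" with "l".
So "kaeptvexk" becomes "laeptvexl".

laeptvexl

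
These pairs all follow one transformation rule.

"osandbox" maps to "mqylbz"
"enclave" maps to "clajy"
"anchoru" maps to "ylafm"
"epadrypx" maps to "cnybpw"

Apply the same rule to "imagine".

gkyeg

What's happening: delete the last 2 characters, then shift every letter 2 places backward in the alphabet (wrapping around).
Starting from "imagine": after the first operation, "imagi"; after the second, "gkyeg".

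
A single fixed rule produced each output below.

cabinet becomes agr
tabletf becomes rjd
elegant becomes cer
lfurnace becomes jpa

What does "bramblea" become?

zkc

The rule is to keep one character in every 3, starting at position 1 (positions 1st, 4th, 7th, ...), then shift every letter 2 places backward in the alphabet (wrapping around).
On "bramblea" that produces "zkc".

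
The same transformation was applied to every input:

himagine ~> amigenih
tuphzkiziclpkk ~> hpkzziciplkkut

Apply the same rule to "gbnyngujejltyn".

yngnjujetlnybg

In each case the input is transformed by: swap each adjacent pair of characters (1↔2, 3↔4, ...), then move the first 2 characters to the end (rotate left by 2).
Working it through for "gbnyngujejltyn": intermediate "bgyngnjujetlny", final "yngnjujetlnybg".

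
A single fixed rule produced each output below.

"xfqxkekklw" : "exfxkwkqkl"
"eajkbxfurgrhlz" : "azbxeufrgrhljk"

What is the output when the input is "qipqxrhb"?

Rule — sort the characters into alphabetical order, then take characters alternately from the front and the back (1st, last, 2nd, 2nd-last, ...).
On "qipqxrhb": the first step gives "bhipqqrx", and the second then gives "bxhriqpq".

bxhriqpq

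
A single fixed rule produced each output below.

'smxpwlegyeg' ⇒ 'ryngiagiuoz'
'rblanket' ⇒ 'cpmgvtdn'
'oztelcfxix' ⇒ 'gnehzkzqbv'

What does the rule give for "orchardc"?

jctfeqte

What's happening: move the first 3 characters to the end (rotate left by 3), then shift every letter 2 places forward in the alphabet (wrapping around).
Starting from "orchardc": after the first operation, "hardcorc"; after the second, "jctfeqte".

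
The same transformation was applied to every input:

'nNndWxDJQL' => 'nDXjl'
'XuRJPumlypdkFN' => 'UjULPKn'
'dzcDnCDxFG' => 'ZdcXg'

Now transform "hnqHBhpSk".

NhHs

What's happening: keep every other character starting from the second (positions 2nd, 4th, 6th, ...), then flip the case of every letter.
Starting from "hnqHBhpSk": after the first operation, "nHhS"; after the second, "NhHs".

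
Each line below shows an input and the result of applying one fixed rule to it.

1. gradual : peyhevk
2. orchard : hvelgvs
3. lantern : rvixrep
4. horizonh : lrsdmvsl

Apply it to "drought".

xlkysvh

Each output is the input with this applied: reverse the string, then shift every letter 4 places forward in the alphabet (wrapping around).
Working it through for "drought": intermediate "thguord", final "xlkysvh".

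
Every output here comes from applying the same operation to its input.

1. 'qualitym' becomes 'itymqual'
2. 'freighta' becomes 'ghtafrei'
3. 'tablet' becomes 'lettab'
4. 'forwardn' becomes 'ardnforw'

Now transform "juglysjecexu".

In each case the input is transformed by: swap the front and back halves of the string.
On "juglysjecexu" that produces "jecexujuglys".

jecexujuglys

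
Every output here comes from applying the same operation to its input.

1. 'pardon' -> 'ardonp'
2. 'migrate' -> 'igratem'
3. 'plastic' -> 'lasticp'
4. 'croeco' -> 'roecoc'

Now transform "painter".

The rule is to move the first character to the end.
Applying that to "painter" gives "ainterp".

ainterp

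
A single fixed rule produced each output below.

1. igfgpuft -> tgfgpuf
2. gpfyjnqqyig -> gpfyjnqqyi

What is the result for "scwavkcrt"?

tcwavkcr

Rule — delete the first character, then move the last character to the front.
Starting from "scwavkcrt": after the first operation, "cwavkcrt"; after the second, "tcwavkcr".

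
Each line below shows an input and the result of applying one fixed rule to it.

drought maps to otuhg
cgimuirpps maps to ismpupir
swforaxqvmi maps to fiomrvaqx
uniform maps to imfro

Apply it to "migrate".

What's happening: delete the first 2 characters, then take characters alternately from the front and the back (1st, last, 2nd, 2nd-last, ...).
Applying both steps to "migrate": "grate", then "gerta".
(Check on "drought": → "ought" → "otuhg" ✓)

gerta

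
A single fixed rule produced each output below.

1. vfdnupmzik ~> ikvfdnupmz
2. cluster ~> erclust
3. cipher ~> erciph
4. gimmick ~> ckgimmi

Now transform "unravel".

The rule is to move the last 2 characters to the front (rotate right by 2).
Doing the same to "unravel": "elunrav".

elunrav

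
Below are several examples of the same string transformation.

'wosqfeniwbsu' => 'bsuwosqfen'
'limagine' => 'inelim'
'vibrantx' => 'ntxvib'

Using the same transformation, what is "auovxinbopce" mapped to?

pceauovxin

What's happening: move the last 3 characters to the front (rotate right by 3), then delete the last 2 characters.
Starting from "auovxinbopce": after the first operation, "pceauovxinbo"; after the second, "pceauovxin".
(Check on "limagine": → "inelimag" → "inelim" ✓)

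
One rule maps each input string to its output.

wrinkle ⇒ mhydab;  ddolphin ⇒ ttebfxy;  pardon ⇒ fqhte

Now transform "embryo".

ucrho

Each output is the input with this applied: delete the last character, then shift every letter 10 places backward in the alphabet (wrapping around).
So "embryo" becomes "ucrho".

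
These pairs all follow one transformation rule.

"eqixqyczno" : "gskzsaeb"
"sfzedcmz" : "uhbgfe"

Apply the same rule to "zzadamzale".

The rule is to delete the last 2 characters, then shift every letter 2 places forward in the alphabet (wrapping around).
For "zzadamzale", step one produces "zzadamza"; step two turns that into "bbcfcobc".

bbcfcobc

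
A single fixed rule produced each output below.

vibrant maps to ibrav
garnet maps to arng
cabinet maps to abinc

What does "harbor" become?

arbh

Each output is the input with this applied: delete the last 2 characters, then move the first character to the end.
"harbor" → "harb" → "arbh".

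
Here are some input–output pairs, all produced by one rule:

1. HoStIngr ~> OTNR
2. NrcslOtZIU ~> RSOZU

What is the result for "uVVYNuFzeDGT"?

The pattern: keep every other character starting from the second (positions 2nd, 4th, 6th, ...), then convert every letter to uppercase.
Doing the same to "uVVYNuFzeDGT": "VYUZDT".

VYUZDT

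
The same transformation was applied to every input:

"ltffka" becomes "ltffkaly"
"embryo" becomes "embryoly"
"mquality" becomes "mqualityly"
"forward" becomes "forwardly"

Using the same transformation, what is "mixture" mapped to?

Each output is the input with this applied: append "ly".
Applying that to "mixture" gives "mixturely".

mixturely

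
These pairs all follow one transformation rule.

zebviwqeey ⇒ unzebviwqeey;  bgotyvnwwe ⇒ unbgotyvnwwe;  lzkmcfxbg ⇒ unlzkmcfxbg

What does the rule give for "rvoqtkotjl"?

unrvoqtkotjl

The pattern: prepend "un".
So "rvoqtkotjl" becomes "unrvoqtkotjl".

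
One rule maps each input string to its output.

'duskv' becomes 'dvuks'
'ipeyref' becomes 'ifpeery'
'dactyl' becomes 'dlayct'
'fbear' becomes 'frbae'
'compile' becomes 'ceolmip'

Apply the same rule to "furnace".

feucran

Rule — take characters alternately from the front and the back (1st, last, 2nd, 2nd-last, ...).
On "furnace" that produces "feucran".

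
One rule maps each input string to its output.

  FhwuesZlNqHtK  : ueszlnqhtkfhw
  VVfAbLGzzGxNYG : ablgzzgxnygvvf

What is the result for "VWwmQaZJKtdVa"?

Looking at the pairs, the operation is to move the first 3 characters to the end (rotate left by 3), then convert every letter to lowercase.
For "VWwmQaZJKtdVa", step one produces "mQaZJKtdVaVWw"; step two turns that into "mqazjktdvavww".

mqazjktdvavww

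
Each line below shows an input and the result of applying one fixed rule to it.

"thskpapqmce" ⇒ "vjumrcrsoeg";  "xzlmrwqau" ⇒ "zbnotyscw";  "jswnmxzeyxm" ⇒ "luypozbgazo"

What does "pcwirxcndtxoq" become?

reyktzepfvzqs

Rule — shift every letter 2 places forward in the alphabet (wrapping around).
On "pcwirxcndtxoq" that produces "reyktzepfvzqs".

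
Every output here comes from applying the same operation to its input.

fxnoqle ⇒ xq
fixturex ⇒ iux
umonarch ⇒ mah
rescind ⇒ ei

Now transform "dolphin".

oh

Rule — keep one character in every 3, starting at position 2 (positions 2nd, 5th, 8th, ...).
On "dolphin" that produces "oh".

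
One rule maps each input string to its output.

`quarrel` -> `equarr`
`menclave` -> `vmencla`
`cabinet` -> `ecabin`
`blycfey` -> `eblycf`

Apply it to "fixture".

rfixtu

Each output is the input with this applied: delete the last character, then move the last character to the front.
Applying both steps to "fixture": "fixtur", then "rfixtu".
(Check on "quarrel": → "quarre" → "equarr" ✓)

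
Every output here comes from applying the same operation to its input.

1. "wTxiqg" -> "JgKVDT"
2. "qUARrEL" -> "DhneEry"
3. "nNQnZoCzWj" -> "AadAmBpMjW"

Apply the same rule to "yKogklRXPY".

The pattern: flip the case of every letter, then shift every letter 13 places forward in the alphabet (wrapping around) — i.e. ROT13.
Working it through for "yKogklRXPY": intermediate "YkOGKLrxpy", final "LxBTXYekcl".

LxBTXYekcl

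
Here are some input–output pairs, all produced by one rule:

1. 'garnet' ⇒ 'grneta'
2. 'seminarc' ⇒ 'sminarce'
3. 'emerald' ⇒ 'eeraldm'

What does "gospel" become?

The pattern: move the first character to the end, then swap the first and last characters.
For "gospel", step one produces "ospelg"; step two turns that into "gspelo".

gspelo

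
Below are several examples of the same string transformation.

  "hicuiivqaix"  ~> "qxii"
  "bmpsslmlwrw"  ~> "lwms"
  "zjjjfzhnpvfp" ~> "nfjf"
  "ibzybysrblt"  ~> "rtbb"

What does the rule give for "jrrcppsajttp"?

The pattern: keep one character in every 3, starting at position 2 (positions 2nd, 5th, 8th, ...), then move the last 2 characters to the front (rotate right by 2).
On "jrrcppsajttp": the first step gives "rpat", and the second then gives "atrp".

atrp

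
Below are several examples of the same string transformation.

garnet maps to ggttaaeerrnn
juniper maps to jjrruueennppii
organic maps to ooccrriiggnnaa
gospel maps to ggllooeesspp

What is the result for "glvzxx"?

The transformation: take characters alternately from the front and the back (1st, last, 2nd, 2nd-last, ...), then double every character.
For "glvzxx", step one produces "gxlxvz"; step two turns that into "ggxxllxxvvzz".

ggxxllxxvvzz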